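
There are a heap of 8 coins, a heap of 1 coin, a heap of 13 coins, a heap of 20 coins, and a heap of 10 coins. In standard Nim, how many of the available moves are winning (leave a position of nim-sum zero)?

1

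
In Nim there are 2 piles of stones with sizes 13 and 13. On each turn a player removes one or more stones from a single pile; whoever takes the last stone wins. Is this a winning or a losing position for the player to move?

In binary:
  1101  (13)
  1101  (13)
  ----
  0000  (0)
The nim-sum is 0, so this is a P-position: the player to move is in a losing position under optimal play.

Losing position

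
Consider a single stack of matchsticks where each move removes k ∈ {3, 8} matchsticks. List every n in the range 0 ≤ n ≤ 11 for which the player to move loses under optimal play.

0, 1, 2, 6, 7, 11

Build the Grundy sequence with g(k) = mex{g(k−s) : s ∈ {3, 8}, s ≤ k}:
g(0) = mex{} = 0
g(1) = mex{} = 0
g(2) = mex{} = 0
g(3) = mex{0} = 1
g(4) = mex{0} = 1
g(5) = mex{0} = 1
g(6) = mex{1} = 0
g(7) = mex{1} = 0
g(8) = mex{0,1} = 2
g(9) = mex{0} = 1
g(10) = mex{0} = 1
g(11) = mex{1,2} = 0
The P-positions (g = 0) in 0..11 are 0, 1, 2, 6, 7, 11.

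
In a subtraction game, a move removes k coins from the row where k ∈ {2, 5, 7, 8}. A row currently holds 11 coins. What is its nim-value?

Grundy values for subtraction set {2, 5, 7, 8}:
k:     0  1  2  3  4  5  6  7  8  9 10 11
g(k):  0  0  1  1  0  2  1  3  2  2  0  3
So g(11) = 3.

3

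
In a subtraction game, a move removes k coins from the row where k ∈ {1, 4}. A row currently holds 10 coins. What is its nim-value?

Compute g(0), g(1), … for moves {1, 4}:
g(0) = mex{} = 0
g(1) = mex{0} = 1
g(2) = mex{1} = 0
g(3) = mex{0} = 1
g(4) = mex{0,1} = 2
g(5) = mex{1,2} = 0
g(6) = mex{0} = 1
g(7) = mex{1} = 0
g(8) = mex{0,2} = 1
g(9) = mex{0,1} = 2
g(10) = mex{1,2} = 0
So g(10) = 0.

0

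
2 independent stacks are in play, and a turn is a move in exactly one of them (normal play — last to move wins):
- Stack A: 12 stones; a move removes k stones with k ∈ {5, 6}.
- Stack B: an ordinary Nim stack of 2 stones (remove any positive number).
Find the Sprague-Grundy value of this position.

2

Grundy values for stack A (subtraction set {5, 6}):
g(0) = mex{} = 0
g(1) = mex{} = 0
g(2) = mex{} = 0
g(3) = mex{} = 0
g(4) = mex{} = 0
g(5) = mex{0} = 1
g(6) = mex{0} = 1
g(7) = mex{0} = 1
g(8) = mex{0} = 1
g(9) = mex{0} = 1
g(10) = mex{0,1} = 2
g(11) = mex{1} = 0
g(12) = mex{1} = 0
So g(12) = 0.
Stack B is a plain Nim stack of size 2, so its Grundy value is 2.
By the Sprague-Grundy theorem, the Grundy value of a sum of independent games is the XOR of the component values.
Combined value = 0 XOR 2 = 2.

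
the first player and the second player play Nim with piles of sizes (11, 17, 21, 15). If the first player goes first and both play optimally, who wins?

the second player wins

Compute the nim-sum pairwise:
11 XOR 17 = 26
26 XOR 21 = 15
15 XOR 15 = 0
The nim-sum is 0, so this is a P-position: the player to move is in a losing position under optimal play; the first player is about to move from it and so loses — the second player wins.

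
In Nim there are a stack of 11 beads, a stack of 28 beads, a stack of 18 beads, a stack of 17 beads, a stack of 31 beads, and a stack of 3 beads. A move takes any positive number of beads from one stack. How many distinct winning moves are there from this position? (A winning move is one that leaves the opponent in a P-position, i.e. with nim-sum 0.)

3

Write each in binary and XOR column by column:
  01011  (11)
  11100  (28)
  10010  (18)
  10001  (17)
  11111  (31)
  00011  (3)
  -----
  01000  (8)
The overall nim-sum is X = 8. A stack of size p has a winning move iff p XOR X < p (reduce it to p XOR X).
  11: 11 XOR 8 = 3 < 11 — winning move (to 3).
  28: 28 XOR 8 = 20 < 28 — winning move (to 20).
  18: 18 XOR 8 = 26 ≥ 18 — no move.
  17: 17 XOR 8 = 25 ≥ 17 — no move.
  31: 31 XOR 8 = 23 < 31 — winning move (to 23).
  3: 3 XOR 8 = 11 ≥ 3 — no move.
That gives 3 winning moves.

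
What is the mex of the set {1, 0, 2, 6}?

The values 0, 1, 2 are all present; 3 is the first non-negative integer missing from the set.

3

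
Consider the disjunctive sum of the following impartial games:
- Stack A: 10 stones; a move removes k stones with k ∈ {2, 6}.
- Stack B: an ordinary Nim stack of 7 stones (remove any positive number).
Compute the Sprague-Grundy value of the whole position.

6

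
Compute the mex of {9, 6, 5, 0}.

0 is in the set but 1 is not, so the mex is 1.

1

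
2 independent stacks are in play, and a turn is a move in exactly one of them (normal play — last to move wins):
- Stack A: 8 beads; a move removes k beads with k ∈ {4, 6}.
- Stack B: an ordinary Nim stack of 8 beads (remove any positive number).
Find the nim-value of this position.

10

Build the Grundy sequence for stack A with g(k) = mex{g(k−s) : s ∈ {4, 6}, s ≤ k}:
k:     0  1  2  3  4  5  6  7  8
g(k):  0  0  0  0  1  1  1  1  2
So g(8) = 2.
Stack B is a plain Nim stack of size 8, so its Grundy value is 8.
By the Sprague-Grundy theorem, the Grundy value of a sum of independent games is the XOR of the component values.
Combined value = 2 XOR 8 = 10.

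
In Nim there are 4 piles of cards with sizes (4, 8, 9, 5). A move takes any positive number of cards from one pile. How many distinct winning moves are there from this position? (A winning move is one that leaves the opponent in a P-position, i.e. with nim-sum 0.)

0

In binary:
  0100  (4)
  1000  (8)
  1001  (9)
  0101  (5)
  ----
  0000  (0)
The nim-sum is already 0, so every move leaves a nonzero nim-sum — there are no winning moves.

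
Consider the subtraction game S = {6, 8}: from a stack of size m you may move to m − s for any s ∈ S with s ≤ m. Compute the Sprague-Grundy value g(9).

1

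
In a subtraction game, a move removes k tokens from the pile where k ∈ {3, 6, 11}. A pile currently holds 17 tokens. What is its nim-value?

Grundy values for subtraction set {3, 6, 11}:
k:     0  1  2  3  4  5  6  7  8  9 10 11 12 13 14 15 16 17
g(k):  0  0  0  1  1  1  2  2  2  0  0  3  1  1  0  2  2  1
So g(17) = 1.

1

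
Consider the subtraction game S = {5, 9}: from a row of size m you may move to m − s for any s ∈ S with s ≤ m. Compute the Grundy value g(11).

Compute g(0), g(1), … for moves {5, 9}:
k:     0  1  2  3  4  5  6  7  8  9 10 11
g(k):  0  0  0  0  0  1  1  1  1  1  2  2
So g(11) = 2.

2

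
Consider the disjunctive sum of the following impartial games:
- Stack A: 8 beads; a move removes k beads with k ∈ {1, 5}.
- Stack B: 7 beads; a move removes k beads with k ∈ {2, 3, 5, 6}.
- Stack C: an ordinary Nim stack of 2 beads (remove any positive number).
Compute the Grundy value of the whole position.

Grundy values for stack A (subtraction set {1, 5}):
g(0) = mex{} = 0
g(1) = mex{0} = 1
g(2) = mex{1} = 0
g(3) = mex{0} = 1
g(4) = mex{1} = 0
g(5) = mex{0} = 1
g(6) = mex{1} = 0
g(7) = mex{0} = 1
g(8) = mex{1} = 0
So g(8) = 0.
Grundy values for stack B (subtraction set {2, 3, 5, 6}):
g(0) = mex{} = 0
g(1) = mex{} = 0
g(2) = mex{0} = 1
g(3) = mex{0} = 1
g(4) = mex{0,1} = 2
g(5) = mex{0,1} = 2
g(6) = mex{0,1,2} = 3
g(7) = mex{0,1,2} = 3
So g(7) = 3.
Stack C is a plain Nim stack of size 2, so its Grundy value is 2.
The value of a disjunctive sum is the nim-sum of the parts.
Combined value = 0 ⊕ 3 ⊕ 2 = 1.

1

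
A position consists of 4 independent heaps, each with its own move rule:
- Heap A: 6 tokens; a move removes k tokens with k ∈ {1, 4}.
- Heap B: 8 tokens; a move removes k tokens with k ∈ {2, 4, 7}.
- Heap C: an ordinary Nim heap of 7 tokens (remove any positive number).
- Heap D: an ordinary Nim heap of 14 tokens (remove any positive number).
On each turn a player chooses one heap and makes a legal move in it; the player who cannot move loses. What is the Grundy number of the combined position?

9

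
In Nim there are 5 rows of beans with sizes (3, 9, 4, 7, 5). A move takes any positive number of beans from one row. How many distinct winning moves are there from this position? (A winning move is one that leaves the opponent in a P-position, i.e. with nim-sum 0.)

1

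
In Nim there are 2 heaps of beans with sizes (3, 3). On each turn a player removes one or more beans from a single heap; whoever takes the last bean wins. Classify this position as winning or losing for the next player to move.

In binary:
  11  (3)
  11  (3)
  --
  00  (0)
The nim-sum is 0, so this is a P-position: the player to move is in a losing position under optimal play.

Losing position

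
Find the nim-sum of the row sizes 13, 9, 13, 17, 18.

Compute the nim-sum pairwise:
13 XOR 9 = 4
4 XOR 13 = 9
9 XOR 17 = 24
24 XOR 18 = 10

10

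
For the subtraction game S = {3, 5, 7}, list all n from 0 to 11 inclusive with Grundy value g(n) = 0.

Build the Grundy sequence with g(k) = mex{g(k−s) : s ∈ {3, 5, 7}, s ≤ k}:
k:     0  1  2  3  4  5  6  7  8  9 10 11
g(k):  0  0  0  1  1  1  2  2  2  3  0  0
The P-positions (g = 0) in 0..11 are 0, 1, 2, 10, 11.

0, 1, 2, 10, 11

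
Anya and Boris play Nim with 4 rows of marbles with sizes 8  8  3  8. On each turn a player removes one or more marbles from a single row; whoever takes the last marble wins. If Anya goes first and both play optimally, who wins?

Write each in binary and XOR column by column:
  1000  (8)
  1000  (8)
  0011  (3)
  1000  (8)
  ----
  1011  (11)
The nim-sum is 11 ≠ 0, so this is an N-position: the player to move can win; Anya has a winning move.

Anya wins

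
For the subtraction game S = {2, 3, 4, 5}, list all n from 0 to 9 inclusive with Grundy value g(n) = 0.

0, 1, 7, 8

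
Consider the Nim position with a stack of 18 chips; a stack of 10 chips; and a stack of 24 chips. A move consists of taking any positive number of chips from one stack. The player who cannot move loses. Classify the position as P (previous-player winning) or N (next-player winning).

Compute the nim-sum pairwise:
18 ^ 10 = 24
24 ^ 24 = 0
The nim-sum is 0, so this is a P-position: the player to move is in a losing position under optimal play.

P-position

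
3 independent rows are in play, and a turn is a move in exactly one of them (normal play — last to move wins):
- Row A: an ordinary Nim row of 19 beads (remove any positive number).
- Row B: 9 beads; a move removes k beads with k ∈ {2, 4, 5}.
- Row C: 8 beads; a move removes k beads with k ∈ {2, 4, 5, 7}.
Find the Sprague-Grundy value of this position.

22

Row A is a plain Nim row of size 19, so its Grundy value is 19.
Build the Grundy sequence for row B with g(k) = mex{g(k−s) : s ∈ {2, 4, 5}, s ≤ k}:
k:     0  1  2  3  4  5  6  7  8  9
g(k):  0  0  1  1  2  2  3  0  0  1
So g(9) = 1.
For row C, compute g(0), g(1), … with moves {2, 4, 5, 7}:
k:     0  1  2  3  4  5  6  7  8
g(k):  0  0  1  1  2  2  3  3  4
So g(8) = 4.
By the Sprague-Grundy theorem, the Grundy value of a sum of independent games is the XOR of the component values.
Combined value = 19 ⊕ 1 ⊕ 4 = 22.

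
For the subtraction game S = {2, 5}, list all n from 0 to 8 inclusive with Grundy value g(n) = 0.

0, 1, 4, 7, 8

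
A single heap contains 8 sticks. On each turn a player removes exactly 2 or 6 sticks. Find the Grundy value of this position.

0

Grundy values for subtraction set {2, 6}:
k:     0  1  2  3  4  5  6  7  8
g(k):  0  0  1  1  0  0  1  1  0
So g(8) = 0.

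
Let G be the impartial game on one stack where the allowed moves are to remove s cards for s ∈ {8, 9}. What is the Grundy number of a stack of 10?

Compute g(0), g(1), … for moves {8, 9}:
g(0) = mex{} = 0
g(1) = mex{} = 0
g(2) = mex{} = 0
g(3) = mex{} = 0
g(4) = mex{} = 0
g(5) = mex{} = 0
g(6) = mex{} = 0
g(7) = mex{} = 0
g(8) = mex{0} = 1
g(9) = mex{0} = 1
g(10) = mex{0} = 1
So g(10) = 1.

1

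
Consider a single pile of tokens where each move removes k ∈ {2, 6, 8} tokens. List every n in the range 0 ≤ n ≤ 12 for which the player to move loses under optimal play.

Grundy values for subtraction set {2, 6, 8}:
g(0) = mex{} = 0
g(1) = mex{} = 0
g(2) = mex{0} = 1
g(3) = mex{0} = 1
g(4) = mex{1} = 0
g(5) = mex{1} = 0
g(6) = mex{0} = 1
g(7) = mex{0} = 1
g(8) = mex{0,1} = 2
g(9) = mex{0,1} = 2
g(10) = mex{0,1,2} = 3
g(11) = mex{0,1,2} = 3
g(12) = mex{0,1,3} = 2
The P-positions (g = 0) in 0..12 are 0, 1, 4, 5.

0, 1, 4, 5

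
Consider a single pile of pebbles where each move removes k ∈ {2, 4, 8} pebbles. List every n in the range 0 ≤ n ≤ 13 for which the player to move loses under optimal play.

0, 1, 6, 7, 12, 13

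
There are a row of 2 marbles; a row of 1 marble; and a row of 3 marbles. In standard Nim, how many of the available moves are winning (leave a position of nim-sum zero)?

0

Write each in binary and XOR column by column:
  10  (2)
  01  (1)
  11  (3)
  --
  00  (0)
The nim-sum is already 0, so every move leaves a nonzero nim-sum — there are no winning moves.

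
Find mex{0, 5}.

0 is in the set but 1 is not, so the mex is 1.

1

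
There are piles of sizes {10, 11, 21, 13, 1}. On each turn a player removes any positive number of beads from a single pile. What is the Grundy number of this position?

Nim-sum: 10 ^ 11 ^ 21 ^ 13 ^ 1 = 24.

24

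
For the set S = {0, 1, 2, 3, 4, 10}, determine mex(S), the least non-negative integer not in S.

5

The values 0, 1, 2, 3, 4 are all present; 5 is the first non-negative integer missing from the set.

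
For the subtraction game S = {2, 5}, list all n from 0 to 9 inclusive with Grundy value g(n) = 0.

Grundy values for subtraction set {2, 5}:
g(0) = mex{} = 0
g(1) = mex{} = 0
g(2) = mex{0} = 1
g(3) = mex{0} = 1
g(4) = mex{1} = 0
g(5) = mex{0,1} = 2
g(6) = mex{0} = 1
g(7) = mex{1,2} = 0
g(8) = mex{1} = 0
g(9) = mex{0} = 1
The P-positions (g = 0) in 0..9 are 0, 1, 4, 7, 8.

0, 1, 4, 7, 8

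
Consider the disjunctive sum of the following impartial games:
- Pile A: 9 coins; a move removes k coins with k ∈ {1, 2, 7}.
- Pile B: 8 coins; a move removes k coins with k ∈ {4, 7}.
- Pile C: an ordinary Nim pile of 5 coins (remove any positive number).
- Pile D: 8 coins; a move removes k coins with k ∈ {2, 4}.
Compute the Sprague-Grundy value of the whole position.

6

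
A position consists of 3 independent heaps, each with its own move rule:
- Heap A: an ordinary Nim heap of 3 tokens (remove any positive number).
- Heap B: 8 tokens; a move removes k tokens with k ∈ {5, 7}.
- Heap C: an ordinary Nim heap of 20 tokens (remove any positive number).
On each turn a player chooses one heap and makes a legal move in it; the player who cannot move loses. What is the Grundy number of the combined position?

22

Heap A is a plain Nim heap of size 3, so its Grundy value is 3.
Build the Grundy sequence for heap B with g(k) = mex{g(k−s) : s ∈ {5, 7}, s ≤ k}:
g(0) = mex{} = 0
g(1) = mex{} = 0
g(2) = mex{} = 0
g(3) = mex{} = 0
g(4) = mex{} = 0
g(5) = mex{0} = 1
g(6) = mex{0} = 1
g(7) = mex{0} = 1
g(8) = mex{0} = 1
So g(8) = 1.
Heap C is a plain Nim heap of size 20, so its Grundy value is 20.
By the Sprague-Grundy theorem, the Grundy value of a sum of independent games is the XOR of the component values.
Combined value = 3 XOR 1 XOR 20 = 22.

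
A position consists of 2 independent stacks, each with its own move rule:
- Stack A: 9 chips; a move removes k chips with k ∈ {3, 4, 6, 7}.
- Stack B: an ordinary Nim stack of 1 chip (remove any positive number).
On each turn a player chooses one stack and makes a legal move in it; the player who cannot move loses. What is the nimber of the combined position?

2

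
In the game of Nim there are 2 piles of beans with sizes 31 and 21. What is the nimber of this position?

Bitwise XOR of the heap sizes:
  11111  (31)
  10101  (21)
  -----
  01010  (10)

10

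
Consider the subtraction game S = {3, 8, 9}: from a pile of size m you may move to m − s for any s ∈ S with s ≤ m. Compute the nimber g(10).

Build the Grundy sequence with g(k) = mex{g(k−s) : s ∈ {3, 8, 9}, s ≤ k}:
g(0) = mex{} = 0
g(1) = mex{} = 0
g(2) = mex{} = 0
g(3) = mex{0} = 1
g(4) = mex{0} = 1
g(5) = mex{0} = 1
g(6) = mex{1} = 0
g(7) = mex{1} = 0
g(8) = mex{0,1} = 2
g(9) = mex{0} = 1
g(10) = mex{0} = 1
So g(10) = 1.

1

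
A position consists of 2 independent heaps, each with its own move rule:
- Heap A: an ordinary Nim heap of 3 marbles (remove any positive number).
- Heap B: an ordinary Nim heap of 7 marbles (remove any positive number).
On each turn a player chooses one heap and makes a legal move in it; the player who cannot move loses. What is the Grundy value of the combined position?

4

Heap A is a plain Nim heap of size 3, so its Grundy value is 3.
Heap B is a plain Nim heap of size 7, so its Grundy value is 7.
The value of a disjunctive sum is the nim-sum of the parts.
Combined value = 3 XOR 7 = 4.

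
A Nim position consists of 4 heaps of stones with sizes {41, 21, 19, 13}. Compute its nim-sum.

34

Nim-sum: 41 XOR 21 XOR 19 XOR 13 = 34.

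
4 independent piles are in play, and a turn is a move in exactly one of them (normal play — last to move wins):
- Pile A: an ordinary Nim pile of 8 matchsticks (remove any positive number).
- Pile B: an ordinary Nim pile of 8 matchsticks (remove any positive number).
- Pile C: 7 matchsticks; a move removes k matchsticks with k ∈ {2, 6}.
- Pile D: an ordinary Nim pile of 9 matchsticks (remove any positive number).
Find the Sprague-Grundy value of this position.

8

Pile A is a plain Nim pile of size 8, so its Grundy value is 8.
Pile B is a plain Nim pile of size 8, so its Grundy value is 8.
Build the Grundy sequence for pile C with g(k) = mex{g(k−s) : s ∈ {2, 6}, s ≤ k}:
g(0) = mex{} = 0
g(1) = mex{} = 0
g(2) = mex{0} = 1
g(3) = mex{0} = 1
g(4) = mex{1} = 0
g(5) = mex{1} = 0
g(6) = mex{0} = 1
g(7) = mex{0} = 1
So g(7) = 1.
Pile D is a plain Nim pile of size 9, so its Grundy value is 9.
By the Sprague-Grundy theorem, the Grundy value of a sum of independent games is the XOR of the component values.
Combined value = 8 ⊕ 8 ⊕ 1 ⊕ 9 = 8.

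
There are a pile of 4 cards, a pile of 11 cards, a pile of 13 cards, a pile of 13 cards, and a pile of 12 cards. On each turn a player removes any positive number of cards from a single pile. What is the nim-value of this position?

Nim-sum: 4 ⊕ 11 ⊕ 13 ⊕ 13 ⊕ 12 = 3.

3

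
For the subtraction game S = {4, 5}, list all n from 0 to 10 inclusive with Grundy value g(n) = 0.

Grundy values for subtraction set {4, 5}:
k:     0  1  2  3  4  5  6  7  8  9 10
g(k):  0  0  0  0  1  1  1  1  2  0  0
The P-positions (g = 0) in 0..10 are 0, 1, 2, 3, 9, 10.

0, 1, 2, 3, 9, 10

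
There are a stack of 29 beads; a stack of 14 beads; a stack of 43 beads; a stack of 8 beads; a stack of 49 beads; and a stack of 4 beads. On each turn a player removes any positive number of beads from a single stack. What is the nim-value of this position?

In binary:
  011101  (29)
  001110  (14)
  101011  (43)
  001000  (8)
  110001  (49)
  000100  (4)
  ------
  000101  (5)

5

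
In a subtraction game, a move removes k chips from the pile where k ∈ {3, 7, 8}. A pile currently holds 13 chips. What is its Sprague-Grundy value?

2

Build the Grundy sequence with g(k) = mex{g(k−s) : s ∈ {3, 7, 8}, s ≤ k}:
g(0) = mex{} = 0
g(1) = mex{} = 0
g(2) = mex{} = 0
g(3) = mex{0} = 1
g(4) = mex{0} = 1
g(5) = mex{0} = 1
g(6) = mex{1} = 0
g(7) = mex{0,1} = 2
g(8) = mex{0,1} = 2
g(9) = mex{0} = 1
g(10) = mex{0,1,2} = 3
g(11) = mex{1,2} = 0
g(12) = mex{1} = 0
g(13) = mex{0,1,3} = 2
So g(13) = 2.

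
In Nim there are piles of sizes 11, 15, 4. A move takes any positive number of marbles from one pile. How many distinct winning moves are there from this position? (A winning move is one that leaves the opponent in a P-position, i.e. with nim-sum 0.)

0

Compute the nim-sum pairwise:
11 XOR 15 = 4
4 XOR 4 = 0
The nim-sum is already 0, so every move leaves a nonzero nim-sum — there are no winning moves.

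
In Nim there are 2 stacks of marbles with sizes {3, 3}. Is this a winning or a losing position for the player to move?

Write each in binary and XOR column by column:
  11  (3)
  11  (3)
  --
  00  (0)
The nim-sum is 0, so this is a P-position: the player to move is in a losing position under optimal play.

Losing position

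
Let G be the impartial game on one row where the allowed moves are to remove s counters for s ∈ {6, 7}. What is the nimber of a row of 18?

0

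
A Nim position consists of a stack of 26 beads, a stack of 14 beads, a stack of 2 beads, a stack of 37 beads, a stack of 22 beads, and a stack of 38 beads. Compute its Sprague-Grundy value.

3

Write each in binary and XOR column by column:
  011010  (26)
  001110  (14)
  000010  (2)
  100101  (37)
  010110  (22)
  100110  (38)
  ------
  000011  (3)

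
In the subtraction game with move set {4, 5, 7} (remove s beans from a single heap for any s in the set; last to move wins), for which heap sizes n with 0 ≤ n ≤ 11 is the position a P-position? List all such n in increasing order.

0, 1, 2, 3, 11

Grundy values for subtraction set {4, 5, 7}:
k:     0  1  2  3  4  5  6  7  8  9 10 11
g(k):  0  0  0  0  1  1  1  1  2  2  2  0
The P-positions (g = 0) in 0..11 are 0, 1, 2, 3, 11.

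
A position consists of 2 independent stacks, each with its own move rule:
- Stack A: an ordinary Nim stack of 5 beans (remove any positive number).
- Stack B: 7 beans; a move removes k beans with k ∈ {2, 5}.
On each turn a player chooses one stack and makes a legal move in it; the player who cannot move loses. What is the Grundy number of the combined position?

5

Stack A is a plain Nim stack of size 5, so its Grundy value is 5.
Build the Grundy sequence for stack B with g(k) = mex{g(k−s) : s ∈ {2, 5}, s ≤ k}:
k:     0  1  2  3  4  5  6  7
g(k):  0  0  1  1  0  2  1  0
So g(7) = 0.
By the Sprague-Grundy theorem, the Grundy value of a sum of independent games is the XOR of the component values.
Combined value = 5 ⊕ 0 = 5.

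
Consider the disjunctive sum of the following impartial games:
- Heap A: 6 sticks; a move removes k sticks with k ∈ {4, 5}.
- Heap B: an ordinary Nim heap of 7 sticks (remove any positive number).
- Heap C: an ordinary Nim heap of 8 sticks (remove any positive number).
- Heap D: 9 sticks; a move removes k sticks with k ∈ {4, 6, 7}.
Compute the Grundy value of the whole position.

12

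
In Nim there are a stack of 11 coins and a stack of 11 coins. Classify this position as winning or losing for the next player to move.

Losing position

Compute the nim-sum pairwise:
11 XOR 11 = 0
The nim-sum is 0, so this is a P-position: the player to move is in a losing position under optimal play.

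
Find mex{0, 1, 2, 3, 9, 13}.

4

The values 0, 1, 2, 3 are all present; 4 is the first non-negative integer missing from the set.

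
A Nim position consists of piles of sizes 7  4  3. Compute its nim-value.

0

Write each in binary and XOR column by column:
  111  (7)
  100  (4)
  011  (3)
  ---
  000  (0)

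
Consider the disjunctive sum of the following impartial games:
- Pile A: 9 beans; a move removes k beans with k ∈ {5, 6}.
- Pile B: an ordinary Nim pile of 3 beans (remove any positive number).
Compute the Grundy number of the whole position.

2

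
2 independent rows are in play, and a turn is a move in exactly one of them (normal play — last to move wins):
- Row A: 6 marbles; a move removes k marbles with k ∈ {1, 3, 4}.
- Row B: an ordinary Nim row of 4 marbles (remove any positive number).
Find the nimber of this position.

6

Grundy values for row A (subtraction set {1, 3, 4}):
k:     0  1  2  3  4  5  6
g(k):  0  1  0  1  2  3  2
So g(6) = 2.
Row B is a plain Nim row of size 4, so its Grundy value is 4.
By the Sprague-Grundy theorem, the Grundy value of a sum of independent games is the XOR of the component values.
Combined value = 2 ⊕ 4 = 6.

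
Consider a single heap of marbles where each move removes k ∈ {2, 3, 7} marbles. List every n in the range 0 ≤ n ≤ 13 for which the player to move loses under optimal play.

0, 1, 5, 6, 10, 11

Compute g(0), g(1), … for moves {2, 3, 7}:
k:     0  1  2  3  4  5  6  7  8  9 10 11 12 13
g(k):  0  0  1  1  2  0  0  1  1  2  0  0  1  1
The P-positions (g = 0) in 0..13 are 0, 1, 5, 6, 10, 11.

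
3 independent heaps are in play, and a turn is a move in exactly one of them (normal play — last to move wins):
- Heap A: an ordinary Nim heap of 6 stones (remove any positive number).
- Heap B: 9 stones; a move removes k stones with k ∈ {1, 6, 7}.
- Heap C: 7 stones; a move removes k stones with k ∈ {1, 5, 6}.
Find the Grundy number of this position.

Heap A is a plain Nim heap of size 6, so its Grundy value is 6.
Build the Grundy sequence for heap B with g(k) = mex{g(k−s) : s ∈ {1, 6, 7}, s ≤ k}:
k:     0  1  2  3  4  5  6  7  8  9
g(k):  0  1  0  1  0  1  2  3  2  3
So g(9) = 3.
For heap C, compute g(0), g(1), … with moves {1, 5, 6}:
k:     0  1  2  3  4  5  6  7
g(k):  0  1  0  1  0  1  2  3
So g(7) = 3.
By the Sprague-Grundy theorem, the Grundy value of a sum of independent games is the XOR of the component values.
Combined value = 6 XOR 3 XOR 3 = 6.

6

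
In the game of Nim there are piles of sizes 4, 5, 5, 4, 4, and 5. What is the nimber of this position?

1

Nim-sum: 4 XOR 5 XOR 5 XOR 4 XOR 4 XOR 5 = 1.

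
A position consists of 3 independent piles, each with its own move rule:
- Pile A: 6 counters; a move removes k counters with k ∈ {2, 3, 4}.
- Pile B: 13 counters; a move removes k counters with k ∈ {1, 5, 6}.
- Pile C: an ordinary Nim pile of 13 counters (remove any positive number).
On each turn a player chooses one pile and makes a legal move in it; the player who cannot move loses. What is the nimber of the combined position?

13

Grundy values for pile A (subtraction set {2, 3, 4}):
k:     0  1  2  3  4  5  6
g(k):  0  0  1  1  2  2  0
So g(6) = 0.
For pile B, compute g(0), g(1), … with moves {1, 5, 6}:
g(0) = mex{} = 0
g(1) = mex{0} = 1
g(2) = mex{1} = 0
g(3) = mex{0} = 1
g(4) = mex{1} = 0
g(5) = mex{0} = 1
g(6) = mex{0,1} = 2
g(7) = mex{0,1,2} = 3
g(8) = mex{0,1,3} = 2
g(9) = mex{0,1,2} = 3
g(10) = mex{0,1,3} = 2
g(11) = mex{1,2} = 0
g(12) = mex{0,2,3} = 1
g(13) = mex{1,2,3} = 0
So g(13) = 0.
Pile C is a plain Nim pile of size 13, so its Grundy value is 13.
By the Sprague-Grundy theorem, the Grundy value of a sum of independent games is the XOR of the component values.
Combined value = 0 XOR 0 XOR 13 = 13.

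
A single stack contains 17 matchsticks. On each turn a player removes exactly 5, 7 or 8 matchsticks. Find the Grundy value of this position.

0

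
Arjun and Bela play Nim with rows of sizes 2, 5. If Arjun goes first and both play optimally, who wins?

Arjun wins

Nim-sum: 2 XOR 5 = 7.
The nim-sum is 7 ≠ 0, so this is an N-position: the player to move can win; Arjun has a winning move.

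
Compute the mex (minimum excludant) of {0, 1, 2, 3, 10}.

The values 0, 1, 2, 3 are all present; 4 is the first non-negative integer missing from the set.

4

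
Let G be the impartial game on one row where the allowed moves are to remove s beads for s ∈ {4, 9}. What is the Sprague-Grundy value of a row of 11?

2

Compute g(0), g(1), … for moves {4, 9}:
k:     0  1  2  3  4  5  6  7  8  9 10 11
g(k):  0  0  0  0  1  1  1  1  0  2  2  2
So g(11) = 2.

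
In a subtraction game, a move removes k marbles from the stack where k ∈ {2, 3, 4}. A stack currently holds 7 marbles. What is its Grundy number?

0

Grundy values for subtraction set {2, 3, 4}:
k:     0  1  2  3  4  5  6  7
g(k):  0  0  1  1  2  2  0  0
So g(7) = 0.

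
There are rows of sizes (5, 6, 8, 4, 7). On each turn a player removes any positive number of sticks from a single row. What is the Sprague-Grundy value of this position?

8

Compute the nim-sum pairwise:
5 ⊕ 6 = 3
3 ⊕ 8 = 11
11 ⊕ 4 = 15
15 ⊕ 7 = 8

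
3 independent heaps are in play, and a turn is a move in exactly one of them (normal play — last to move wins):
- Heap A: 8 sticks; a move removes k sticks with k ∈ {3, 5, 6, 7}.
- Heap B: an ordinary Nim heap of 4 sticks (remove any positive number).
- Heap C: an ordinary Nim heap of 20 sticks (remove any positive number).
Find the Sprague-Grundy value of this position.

Build the Grundy sequence for heap A with g(k) = mex{g(k−s) : s ∈ {3, 5, 6, 7}, s ≤ k}:
k:     0  1  2  3  4  5  6  7  8
g(k):  0  0  0  1  1  1  2  2  2
So g(8) = 2.
Heap B is a plain Nim heap of size 4, so its Grundy value is 4.
Heap C is a plain Nim heap of size 20, so its Grundy value is 20.
By the Sprague-Grundy theorem, the Grundy value of a sum of independent games is the XOR of the component values.
Combined value = 2 ⊕ 4 ⊕ 20 = 18.

18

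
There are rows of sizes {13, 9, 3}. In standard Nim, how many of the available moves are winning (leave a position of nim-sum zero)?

1

Compute the nim-sum pairwise:
13 ⊕ 9 = 4
4 ⊕ 3 = 7
The overall nim-sum is X = 7. A row of size p has a winning move iff p XOR X < p (reduce it to p XOR X).
  13: 13 XOR 7 = 10 < 13 — winning move (to 10).
  9: 9 XOR 7 = 14 ≥ 9 — no move.
  3: 3 XOR 7 = 4 ≥ 3 — no move.
That gives 1 winning move.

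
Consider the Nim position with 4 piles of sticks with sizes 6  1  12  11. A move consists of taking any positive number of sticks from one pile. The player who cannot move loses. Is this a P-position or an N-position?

P-position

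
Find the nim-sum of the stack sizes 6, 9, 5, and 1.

11

Compute the nim-sum pairwise:
6 ⊕ 9 = 15
15 ⊕ 5 = 10
10 ⊕ 1 = 11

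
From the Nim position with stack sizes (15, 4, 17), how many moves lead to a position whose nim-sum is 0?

Write each in binary and XOR column by column:
  01111  (15)
  00100  (4)
  10001  (17)
  -----
  11010  (26)
The overall nim-sum is X = 26. A stack of size p has a winning move iff p XOR X < p (reduce it to p XOR X).
  15: 15 XOR 26 = 21 ≥ 15 — no move.
  4: 4 XOR 26 = 30 ≥ 4 — no move.
  17: 17 XOR 26 = 11 < 17 — winning move (to 11).
That gives 1 winning move.

1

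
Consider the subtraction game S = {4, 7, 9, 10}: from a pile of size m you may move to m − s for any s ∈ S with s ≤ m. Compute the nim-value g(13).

Grundy values for subtraction set {4, 7, 9, 10}:
g(0) = mex{} = 0
g(1) = mex{} = 0
g(2) = mex{} = 0
g(3) = mex{} = 0
g(4) = mex{0} = 1
g(5) = mex{0} = 1
g(6) = mex{0} = 1
g(7) = mex{0} = 1
g(8) = mex{0,1} = 2
g(9) = mex{0,1} = 2
g(10) = mex{0,1} = 2
g(11) = mex{0,1} = 2
g(12) = mex{0,1,2} = 3
g(13) = mex{0,1,2} = 3
So g(13) = 3.

3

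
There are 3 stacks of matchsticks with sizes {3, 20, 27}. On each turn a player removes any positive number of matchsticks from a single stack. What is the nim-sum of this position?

12

Bitwise XOR of the heap sizes:
  00011  (3)
  10100  (20)
  11011  (27)
  -----
  01100  (12)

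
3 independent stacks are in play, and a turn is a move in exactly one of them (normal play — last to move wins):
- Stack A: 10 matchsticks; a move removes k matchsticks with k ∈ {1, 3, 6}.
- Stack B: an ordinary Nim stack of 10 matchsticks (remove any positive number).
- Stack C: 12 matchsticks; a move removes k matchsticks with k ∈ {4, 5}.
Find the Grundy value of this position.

Build the Grundy sequence for stack A with g(k) = mex{g(k−s) : s ∈ {1, 3, 6}, s ≤ k}:
k:     0  1  2  3  4  5  6  7  8  9 10
g(k):  0  1  0  1  0  1  2  3  2  0  1
So g(10) = 1.
Stack B is a plain Nim stack of size 10, so its Grundy value is 10.
Build the Grundy sequence for stack C with g(k) = mex{g(k−s) : s ∈ {4, 5}, s ≤ k}:
g(0) = mex{} = 0
g(1) = mex{} = 0
g(2) = mex{} = 0
g(3) = mex{} = 0
g(4) = mex{0} = 1
g(5) = mex{0} = 1
g(6) = mex{0} = 1
g(7) = mex{0} = 1
g(8) = mex{0,1} = 2
g(9) = mex{1} = 0
g(10) = mex{1} = 0
g(11) = mex{1} = 0
g(12) = mex{1,2} = 0
So g(12) = 0.
By the Sprague-Grundy theorem, the Grundy value of a sum of independent games is the XOR of the component values.
Combined value = 1 ⊕ 10 ⊕ 0 = 11.

11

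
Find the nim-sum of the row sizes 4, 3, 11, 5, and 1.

8

Nim-sum: 4 XOR 3 XOR 11 XOR 5 XOR 1 = 8.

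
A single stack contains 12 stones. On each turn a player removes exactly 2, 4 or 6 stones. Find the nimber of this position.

2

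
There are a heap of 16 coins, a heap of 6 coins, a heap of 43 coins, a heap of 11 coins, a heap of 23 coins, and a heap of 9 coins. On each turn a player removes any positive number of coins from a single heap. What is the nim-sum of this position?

Bitwise XOR of the heap sizes:
  010000  (16)
  000110  (6)
  101011  (43)
  001011  (11)
  010111  (23)
  001001  (9)
  ------
  101000  (40)

40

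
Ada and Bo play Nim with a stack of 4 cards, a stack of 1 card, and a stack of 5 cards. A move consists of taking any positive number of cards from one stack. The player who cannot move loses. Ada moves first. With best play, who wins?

Bo wins

Nim-sum: 4 XOR 1 XOR 5 = 0.
The nim-sum is 0, so this is a P-position: the player to move is in a losing position under optimal play; Ada is about to move from it and so loses — Bo wins.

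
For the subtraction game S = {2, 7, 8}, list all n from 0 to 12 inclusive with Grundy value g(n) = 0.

0, 1, 4, 5, 10

Build the Grundy sequence with g(k) = mex{g(k−s) : s ∈ {2, 7, 8}, s ≤ k}:
k:     0  1  2  3  4  5  6  7  8  9 10 11 12
g(k):  0  0  1  1  0  0  1  1  2  2  0  3  1
The P-positions (g = 0) in 0..12 are 0, 1, 4, 5, 10.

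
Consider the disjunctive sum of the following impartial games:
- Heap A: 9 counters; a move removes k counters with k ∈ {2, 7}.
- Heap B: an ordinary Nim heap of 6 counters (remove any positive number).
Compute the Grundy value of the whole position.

6

For heap A, compute g(0), g(1), … with moves {2, 7}:
g(0) = mex{} = 0
g(1) = mex{} = 0
g(2) = mex{0} = 1
g(3) = mex{0} = 1
g(4) = mex{1} = 0
g(5) = mex{1} = 0
g(6) = mex{0} = 1
g(7) = mex{0} = 1
g(8) = mex{0,1} = 2
g(9) = mex{1} = 0
So g(9) = 0.
Heap B is a plain Nim heap of size 6, so its Grundy value is 6.
The value of a disjunctive sum is the nim-sum of the parts.
Combined value = 0 ⊕ 6 = 6.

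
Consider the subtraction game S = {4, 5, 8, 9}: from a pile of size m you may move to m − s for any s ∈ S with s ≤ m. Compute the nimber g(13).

Grundy values for subtraction set {4, 5, 8, 9}:
k:     0  1  2  3  4  5  6  7  8  9 10 11 12 13
g(k):  0  0  0  0  1  1  1  1  2  2  2  2  3  0
So g(13) = 0.

0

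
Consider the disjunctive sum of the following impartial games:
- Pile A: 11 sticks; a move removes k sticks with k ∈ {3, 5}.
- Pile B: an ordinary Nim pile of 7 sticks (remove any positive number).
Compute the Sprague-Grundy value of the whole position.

Build the Grundy sequence for pile A with g(k) = mex{g(k−s) : s ∈ {3, 5}, s ≤ k}:
g(0) = mex{} = 0
g(1) = mex{} = 0
g(2) = mex{} = 0
g(3) = mex{0} = 1
g(4) = mex{0} = 1
g(5) = mex{0} = 1
g(6) = mex{0,1} = 2
g(7) = mex{0,1} = 2
g(8) = mex{1} = 0
g(9) = mex{1,2} = 0
g(10) = mex{1,2} = 0
g(11) = mex{0,2} = 1
So g(11) = 1.
Pile B is a plain Nim pile of size 7, so its Grundy value is 7.
By the Sprague-Grundy theorem, the Grundy value of a sum of independent games is the XOR of the component values.
Combined value = 1 ⊕ 7 = 6.

6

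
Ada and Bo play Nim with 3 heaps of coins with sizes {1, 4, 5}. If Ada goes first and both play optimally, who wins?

Nim-sum: 1 ^ 4 ^ 5 = 0.
The nim-sum is 0, so this is a P-position: the player to move is in a losing position under optimal play; Ada is about to move from it and so loses — Bo wins.

Bo wins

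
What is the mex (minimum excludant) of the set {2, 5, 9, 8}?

0

0 is not in the set, so the mex is 0.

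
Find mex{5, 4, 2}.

0 is not in the set, so the mex is 0.

0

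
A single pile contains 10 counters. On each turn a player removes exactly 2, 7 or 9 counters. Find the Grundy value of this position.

Build the Grundy sequence with g(k) = mex{g(k−s) : s ∈ {2, 7, 9}, s ≤ k}:
k:     0  1  2  3  4  5  6  7  8  9 10
g(k):  0  0  1  1  0  0  1  1  2  2  3
So g(10) = 3.

3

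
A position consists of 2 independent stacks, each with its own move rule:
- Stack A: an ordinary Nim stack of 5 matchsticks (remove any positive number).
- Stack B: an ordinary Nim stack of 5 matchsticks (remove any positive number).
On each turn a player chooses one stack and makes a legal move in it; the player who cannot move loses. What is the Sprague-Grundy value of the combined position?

0

Stack A is a plain Nim stack of size 5, so its Grundy value is 5.
Stack B is a plain Nim stack of size 5, so its Grundy value is 5.
By the Sprague-Grundy theorem, the Grundy value of a sum of independent games is the XOR of the component values.
Combined value = 5 XOR 5 = 0.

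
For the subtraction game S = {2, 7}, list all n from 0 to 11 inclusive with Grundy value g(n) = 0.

0, 1, 4, 5, 9, 10

Compute g(0), g(1), … for moves {2, 7}:
k:     0  1  2  3  4  5  6  7  8  9 10 11
g(k):  0  0  1  1  0  0  1  1  2  0  0  1
The P-positions (g = 0) in 0..11 are 0, 1, 4, 5, 9, 10.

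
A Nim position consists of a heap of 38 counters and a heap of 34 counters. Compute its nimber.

Compute the nim-sum pairwise:
38 XOR 34 = 4

4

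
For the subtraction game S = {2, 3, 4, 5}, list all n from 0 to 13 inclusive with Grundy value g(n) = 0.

0, 1, 7, 8

Compute g(0), g(1), … for moves {2, 3, 4, 5}:
k:     0  1  2  3  4  5  6  7  8  9 10 11 12 13
g(k):  0  0  1  1  2  2  3  0  0  1  1  2  2  3
The P-positions (g = 0) in 0..13 are 0, 1, 7, 8.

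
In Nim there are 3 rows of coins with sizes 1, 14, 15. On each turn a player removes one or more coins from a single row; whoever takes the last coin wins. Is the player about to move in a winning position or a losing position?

Bitwise XOR of the heap sizes:
  0001  (1)
  1110  (14)
  1111  (15)
  ----
  0000  (0)
The nim-sum is 0, so this is a P-position: the player to move is in a losing position under optimal play.

Losing position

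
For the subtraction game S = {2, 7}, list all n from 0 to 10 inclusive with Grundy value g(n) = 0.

0, 1, 4, 5, 9, 10

Build the Grundy sequence with g(k) = mex{g(k−s) : s ∈ {2, 7}, s ≤ k}:
g(0) = mex{} = 0
g(1) = mex{} = 0
g(2) = mex{0} = 1
g(3) = mex{0} = 1
g(4) = mex{1} = 0
g(5) = mex{1} = 0
g(6) = mex{0} = 1
g(7) = mex{0} = 1
g(8) = mex{0,1} = 2
g(9) = mex{1} = 0
g(10) = mex{1,2} = 0
The P-positions (g = 0) in 0..10 are 0, 1, 4, 5, 9, 10.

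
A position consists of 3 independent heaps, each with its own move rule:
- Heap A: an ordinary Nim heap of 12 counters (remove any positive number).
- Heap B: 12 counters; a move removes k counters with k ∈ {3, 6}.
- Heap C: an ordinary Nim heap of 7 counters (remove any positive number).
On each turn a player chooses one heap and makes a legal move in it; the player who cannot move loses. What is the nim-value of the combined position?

Heap A is a plain Nim heap of size 12, so its Grundy value is 12.
For heap B, compute g(0), g(1), … with moves {3, 6}:
k:     0  1  2  3  4  5  6  7  8  9 10 11 12
g(k):  0  0  0  1  1  1  2  2  2  0  0  0  1
So g(12) = 1.
Heap C is a plain Nim heap of size 7, so its Grundy value is 7.
The value of a disjunctive sum is the nim-sum of the parts.
Combined value = 12 ⊕ 1 ⊕ 7 = 10.

10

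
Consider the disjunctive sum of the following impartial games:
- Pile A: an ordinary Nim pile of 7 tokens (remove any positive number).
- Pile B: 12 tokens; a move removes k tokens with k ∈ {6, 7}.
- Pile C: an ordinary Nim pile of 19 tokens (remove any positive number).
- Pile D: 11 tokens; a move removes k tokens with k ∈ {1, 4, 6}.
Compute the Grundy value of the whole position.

Pile A is a plain Nim pile of size 7, so its Grundy value is 7.
Build the Grundy sequence for pile B with g(k) = mex{g(k−s) : s ∈ {6, 7}, s ≤ k}:
k:     0  1  2  3  4  5  6  7  8  9 10 11 12
g(k):  0  0  0  0  0  0  1  1  1  1  1  1  2
So g(12) = 2.
Pile C is a plain Nim pile of size 19, so its Grundy value is 19.
For pile D, compute g(0), g(1), … with moves {1, 4, 6}:
g(0) = mex{} = 0
g(1) = mex{0} = 1
g(2) = mex{1} = 0
g(3) = mex{0} = 1
g(4) = mex{0,1} = 2
g(5) = mex{1,2} = 0
g(6) = mex{0} = 1
g(7) = mex{1} = 0
g(8) = mex{0,2} = 1
g(9) = mex{0,1} = 2
g(10) = mex{1,2} = 0
g(11) = mex{0} = 1
So g(11) = 1.
By the Sprague-Grundy theorem, the Grundy value of a sum of independent games is the XOR of the component values.
Combined value = 7 ⊕ 2 ⊕ 19 ⊕ 1 = 23.

23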